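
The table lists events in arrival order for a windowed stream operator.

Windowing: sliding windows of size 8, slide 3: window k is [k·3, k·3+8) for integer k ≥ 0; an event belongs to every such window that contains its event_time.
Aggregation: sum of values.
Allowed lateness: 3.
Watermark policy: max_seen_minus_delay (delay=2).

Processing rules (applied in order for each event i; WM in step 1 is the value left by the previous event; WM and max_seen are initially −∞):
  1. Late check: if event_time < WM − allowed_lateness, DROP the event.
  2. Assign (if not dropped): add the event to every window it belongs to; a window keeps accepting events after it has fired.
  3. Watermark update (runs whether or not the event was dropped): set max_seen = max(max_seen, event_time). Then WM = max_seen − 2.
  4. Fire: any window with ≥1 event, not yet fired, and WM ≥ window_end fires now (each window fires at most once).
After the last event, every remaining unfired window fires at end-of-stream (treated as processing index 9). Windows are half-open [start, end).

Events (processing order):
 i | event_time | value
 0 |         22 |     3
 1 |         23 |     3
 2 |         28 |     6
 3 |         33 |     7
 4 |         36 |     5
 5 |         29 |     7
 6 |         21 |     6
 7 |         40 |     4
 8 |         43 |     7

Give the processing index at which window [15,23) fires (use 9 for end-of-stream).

i=0 t=22 v=3: → [21,29),[18,26),[15,23); WM=20
i=1 t=23 v=3: → [21,29),[18,26); WM=21
i=2 t=28 v=6: → [27,35),[24,32),[21,29); WM=26; [15,23) fires=3 [18,26) fires=6
i=3 t=33 v=7: → [33,41),[30,38),[27,35); WM=31; [21,29) fires=12
i=4 t=36 v=5: → [36,44),[33,41),[30,38); WM=34; [24,32) fires=6
i=5 t=29 v=7: DROP (t<34-3); WM=34
i=6 t=21 v=6: DROP (t<34-3); WM=34
i=7 t=40 v=4: → [39,47),[36,44),[33,41); WM=38; [27,35) fires=13 [30,38) fires=12
i=8 t=43 v=7: → [42,50),[39,47),[36,44); WM=41; [33,41) fires=16

2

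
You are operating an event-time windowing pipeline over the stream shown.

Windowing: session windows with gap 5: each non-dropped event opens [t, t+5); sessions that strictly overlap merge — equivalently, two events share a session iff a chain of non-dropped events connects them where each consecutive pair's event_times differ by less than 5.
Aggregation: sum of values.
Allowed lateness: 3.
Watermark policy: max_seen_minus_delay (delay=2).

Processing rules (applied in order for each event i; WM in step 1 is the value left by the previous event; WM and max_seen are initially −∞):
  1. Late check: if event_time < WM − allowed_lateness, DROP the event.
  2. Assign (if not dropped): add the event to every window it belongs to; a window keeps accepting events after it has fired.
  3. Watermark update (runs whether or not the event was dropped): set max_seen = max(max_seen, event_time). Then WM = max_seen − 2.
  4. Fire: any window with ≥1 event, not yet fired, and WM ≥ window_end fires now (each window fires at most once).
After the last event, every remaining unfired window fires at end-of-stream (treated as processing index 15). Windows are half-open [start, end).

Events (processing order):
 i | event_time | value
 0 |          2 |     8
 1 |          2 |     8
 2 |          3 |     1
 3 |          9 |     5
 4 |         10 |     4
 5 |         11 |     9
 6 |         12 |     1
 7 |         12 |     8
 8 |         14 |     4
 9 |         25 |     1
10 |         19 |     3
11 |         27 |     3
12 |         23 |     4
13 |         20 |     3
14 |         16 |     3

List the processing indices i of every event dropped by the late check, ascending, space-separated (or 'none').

10 13 14

i=0 t=2 v=8: → [2,7); WM=0
i=1 t=2 v=8: → [2,7); WM=0
i=2 t=3 v=1: → [2,8); WM=1
i=3 t=9 v=5: → [9,14); WM=7
i=4 t=10 v=4: → [9,15); WM=8
i=5 t=11 v=9: → [9,16); WM=9
i=6 t=12 v=1: → [9,17); WM=10
i=7 t=12 v=8: → [9,17); WM=10
i=8 t=14 v=4: → [9,19); WM=12
i=9 t=25 v=1: → [25,30); WM=23
i=10 t=19 v=3: DROP (t<23-3); WM=23
i=11 t=27 v=3: → [25,32); WM=25
i=12 t=23 v=4: → [23,32); WM=25
i=13 t=20 v=3: DROP (t<25-3); WM=25
i=14 t=16 v=3: DROP (t<25-3); WM=25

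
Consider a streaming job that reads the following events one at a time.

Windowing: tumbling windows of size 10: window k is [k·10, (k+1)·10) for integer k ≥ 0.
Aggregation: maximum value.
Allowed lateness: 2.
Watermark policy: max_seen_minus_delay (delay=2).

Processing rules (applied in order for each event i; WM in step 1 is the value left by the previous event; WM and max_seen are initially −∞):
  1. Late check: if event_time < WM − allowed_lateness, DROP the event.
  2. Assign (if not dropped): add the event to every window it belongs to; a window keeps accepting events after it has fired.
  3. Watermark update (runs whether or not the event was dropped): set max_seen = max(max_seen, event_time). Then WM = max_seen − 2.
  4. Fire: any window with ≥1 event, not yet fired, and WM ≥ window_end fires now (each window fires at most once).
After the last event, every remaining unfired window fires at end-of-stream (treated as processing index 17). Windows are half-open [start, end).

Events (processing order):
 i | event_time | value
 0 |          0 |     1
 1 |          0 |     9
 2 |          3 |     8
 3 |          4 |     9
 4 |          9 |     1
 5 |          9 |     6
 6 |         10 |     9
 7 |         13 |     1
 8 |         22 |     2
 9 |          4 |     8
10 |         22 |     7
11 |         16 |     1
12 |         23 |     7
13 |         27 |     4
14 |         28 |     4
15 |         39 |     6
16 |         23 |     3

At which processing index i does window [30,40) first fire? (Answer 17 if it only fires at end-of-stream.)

i=0 t=0 v=1: → [0,10); WM=-2
i=1 t=0 v=9: → [0,10); WM=-2
i=2 t=3 v=8: → [0,10); WM=1
i=3 t=4 v=9: → [0,10); WM=2
i=4 t=9 v=1: → [0,10); WM=7
i=5 t=9 v=6: → [0,10); WM=7
i=6 t=10 v=9: → [10,20); WM=8
i=7 t=13 v=1: → [10,20); WM=11; [0,10) fires=9
i=8 t=22 v=2: → [20,30); WM=20; [10,20) fires=9
i=9 t=4 v=8: DROP (t<20-2); WM=20
i=10 t=22 v=7: → [20,30); WM=20
i=11 t=16 v=1: DROP (t<20-2); WM=20
i=12 t=23 v=7: → [20,30); WM=21
i=13 t=27 v=4: → [20,30); WM=25
i=14 t=28 v=4: → [20,30); WM=26
i=15 t=39 v=6: → [30,40); WM=37; [20,30) fires=7
i=16 t=23 v=3: DROP (t<37-2); WM=37

17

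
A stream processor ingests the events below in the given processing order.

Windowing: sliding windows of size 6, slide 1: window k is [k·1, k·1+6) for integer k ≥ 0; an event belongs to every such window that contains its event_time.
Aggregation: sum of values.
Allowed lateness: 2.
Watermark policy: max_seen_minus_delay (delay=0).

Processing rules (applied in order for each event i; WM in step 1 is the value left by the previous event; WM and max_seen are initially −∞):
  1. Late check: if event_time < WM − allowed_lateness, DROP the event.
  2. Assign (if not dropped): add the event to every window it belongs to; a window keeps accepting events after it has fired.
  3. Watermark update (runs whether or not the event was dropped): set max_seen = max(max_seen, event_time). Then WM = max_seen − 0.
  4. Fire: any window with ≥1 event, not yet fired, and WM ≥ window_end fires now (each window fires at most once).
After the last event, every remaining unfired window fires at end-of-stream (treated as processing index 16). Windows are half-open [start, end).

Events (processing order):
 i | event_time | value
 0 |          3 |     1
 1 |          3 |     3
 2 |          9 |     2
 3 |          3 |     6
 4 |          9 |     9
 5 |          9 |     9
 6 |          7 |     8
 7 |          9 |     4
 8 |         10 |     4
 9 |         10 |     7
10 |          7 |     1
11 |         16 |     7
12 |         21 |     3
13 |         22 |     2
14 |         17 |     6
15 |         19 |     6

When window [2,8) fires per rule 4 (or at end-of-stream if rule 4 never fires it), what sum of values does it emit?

i=0 t=3 v=1: → [3,9),[2,8),[1,7),[0,6); WM=3
i=1 t=3 v=3: → [3,9),[2,8),[1,7),[0,6); WM=3
i=2 t=9 v=2: → [9,15),[8,14),[7,13),[6,12),[5,11),[4,10); WM=9; [0,6) fires=4 [1,7) fires=4 [2,8) fires=4 [3,9) fires=4
i=3 t=3 v=6: DROP (t<9-2); WM=9
i=4 t=9 v=9: → [9,15),[8,14),[7,13),[6,12),[5,11),[4,10); WM=9
i=5 t=9 v=9: → [9,15),[8,14),[7,13),[6,12),[5,11),[4,10); WM=9
i=6 t=7 v=8: → [7,13),[6,12),[5,11),[4,10),[3,9),[2,8); WM=9
i=7 t=9 v=4: → [9,15),[8,14),[7,13),[6,12),[5,11),[4,10); WM=9
i=8 t=10 v=4: → [10,16),[9,15),[8,14),[7,13),[6,12),[5,11); WM=10; [4,10) fires=32
i=9 t=10 v=7: → [10,16),[9,15),[8,14),[7,13),[6,12),[5,11); WM=10
i=10 t=7 v=1: DROP (t<10-2); WM=10
i=11 t=16 v=7: → [16,22),[15,21),[14,20),[13,19),[12,18),[11,17); WM=16; [5,11) fires=43 [6,12) fires=43 [7,13) fires=43 [8,14) fires=35 [9,15) fires=35 [10,16) fires=11
i=12 t=21 v=3: → [21,27),[20,26),[19,25),[18,24),[17,23),[16,22); WM=21; [11,17) fires=7 [12,18) fires=7 [13,19) fires=7 [14,20) fires=7 [15,21) fires=7
i=13 t=22 v=2: → [22,28),[21,27),[20,26),[19,25),[18,24),[17,23); WM=22; [16,22) fires=10
i=14 t=17 v=6: DROP (t<22-2); WM=22
i=15 t=19 v=6: DROP (t<22-2); WM=22

4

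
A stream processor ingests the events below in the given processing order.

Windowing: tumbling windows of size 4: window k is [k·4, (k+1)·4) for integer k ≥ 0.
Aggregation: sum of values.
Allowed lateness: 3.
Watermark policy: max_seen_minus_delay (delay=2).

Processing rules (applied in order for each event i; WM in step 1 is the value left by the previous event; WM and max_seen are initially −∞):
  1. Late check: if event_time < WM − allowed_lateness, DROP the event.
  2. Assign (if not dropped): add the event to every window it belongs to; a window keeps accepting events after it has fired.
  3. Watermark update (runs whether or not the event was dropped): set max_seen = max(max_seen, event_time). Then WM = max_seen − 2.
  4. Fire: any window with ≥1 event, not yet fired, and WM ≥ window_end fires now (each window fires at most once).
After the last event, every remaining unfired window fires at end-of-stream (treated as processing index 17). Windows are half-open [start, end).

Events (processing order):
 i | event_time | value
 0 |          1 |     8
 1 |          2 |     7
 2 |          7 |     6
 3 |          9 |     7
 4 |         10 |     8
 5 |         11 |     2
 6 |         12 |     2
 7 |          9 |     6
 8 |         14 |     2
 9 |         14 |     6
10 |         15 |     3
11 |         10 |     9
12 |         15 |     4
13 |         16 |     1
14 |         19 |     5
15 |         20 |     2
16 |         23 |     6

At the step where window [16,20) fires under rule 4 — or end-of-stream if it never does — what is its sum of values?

6

i=0 t=1 v=8: → [0,4); WM=-1
i=1 t=2 v=7: → [0,4); WM=0
i=2 t=7 v=6: → [4,8); WM=5; [0,4) fires=15
i=3 t=9 v=7: → [8,12); WM=7
i=4 t=10 v=8: → [8,12); WM=8; [4,8) fires=6
i=5 t=11 v=2: → [8,12); WM=9
i=6 t=12 v=2: → [12,16); WM=10
i=7 t=9 v=6: → [8,12); WM=10
i=8 t=14 v=2: → [12,16); WM=12; [8,12) fires=23
i=9 t=14 v=6: → [12,16); WM=12
i=10 t=15 v=3: → [12,16); WM=13
i=11 t=10 v=9: → [8,12); WM=13
i=12 t=15 v=4: → [12,16); WM=13
i=13 t=16 v=1: → [16,20); WM=14
i=14 t=19 v=5: → [16,20); WM=17; [12,16) fires=17
i=15 t=20 v=2: → [20,24); WM=18
i=16 t=23 v=6: → [20,24); WM=21; [16,20) fires=6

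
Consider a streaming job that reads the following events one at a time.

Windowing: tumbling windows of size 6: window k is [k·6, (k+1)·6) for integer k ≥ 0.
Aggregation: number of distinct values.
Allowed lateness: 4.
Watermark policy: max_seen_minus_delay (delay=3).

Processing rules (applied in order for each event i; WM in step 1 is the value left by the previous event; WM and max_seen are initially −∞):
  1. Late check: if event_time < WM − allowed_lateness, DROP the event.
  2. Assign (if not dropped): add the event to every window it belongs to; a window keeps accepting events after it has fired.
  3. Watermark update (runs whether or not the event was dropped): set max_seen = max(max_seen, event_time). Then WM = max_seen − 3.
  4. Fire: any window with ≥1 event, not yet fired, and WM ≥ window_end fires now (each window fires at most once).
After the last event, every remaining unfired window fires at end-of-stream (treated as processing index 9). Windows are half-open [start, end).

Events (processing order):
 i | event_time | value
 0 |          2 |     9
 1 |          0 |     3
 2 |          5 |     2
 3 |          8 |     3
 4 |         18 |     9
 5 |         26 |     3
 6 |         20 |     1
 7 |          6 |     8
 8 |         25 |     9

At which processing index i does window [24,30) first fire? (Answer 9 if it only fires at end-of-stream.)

9

i=0 t=2 v=9: → [0,6); WM=-1
i=1 t=0 v=3: → [0,6); WM=-1
i=2 t=5 v=2: → [0,6); WM=2
i=3 t=8 v=3: → [6,12); WM=5
i=4 t=18 v=9: → [18,24); WM=15; [0,6) fires=3 [6,12) fires=1
i=5 t=26 v=3: → [24,30); WM=23
i=6 t=20 v=1: → [18,24); WM=23
i=7 t=6 v=8: DROP (t<23-4); WM=23
i=8 t=25 v=9: → [24,30); WM=23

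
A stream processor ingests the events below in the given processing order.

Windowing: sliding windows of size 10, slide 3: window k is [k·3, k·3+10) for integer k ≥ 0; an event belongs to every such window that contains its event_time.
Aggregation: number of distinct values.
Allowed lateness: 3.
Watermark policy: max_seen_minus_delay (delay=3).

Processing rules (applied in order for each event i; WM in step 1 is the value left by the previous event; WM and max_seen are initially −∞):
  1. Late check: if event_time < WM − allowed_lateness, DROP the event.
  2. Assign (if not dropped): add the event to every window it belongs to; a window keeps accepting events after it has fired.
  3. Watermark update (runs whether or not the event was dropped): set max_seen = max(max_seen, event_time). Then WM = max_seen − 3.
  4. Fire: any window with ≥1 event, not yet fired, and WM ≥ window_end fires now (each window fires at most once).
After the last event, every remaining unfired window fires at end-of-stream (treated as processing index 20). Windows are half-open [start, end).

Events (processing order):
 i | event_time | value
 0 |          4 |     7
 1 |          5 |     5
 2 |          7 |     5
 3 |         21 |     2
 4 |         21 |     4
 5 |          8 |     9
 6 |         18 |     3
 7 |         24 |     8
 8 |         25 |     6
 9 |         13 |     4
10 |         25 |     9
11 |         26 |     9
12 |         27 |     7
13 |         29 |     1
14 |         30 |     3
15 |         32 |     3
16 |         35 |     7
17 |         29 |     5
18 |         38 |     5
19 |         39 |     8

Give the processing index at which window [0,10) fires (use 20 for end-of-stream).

i=0 t=4 v=7: → [3,13),[0,10); WM=1
i=1 t=5 v=5: → [3,13),[0,10); WM=2
i=2 t=7 v=5: → [6,16),[3,13),[0,10); WM=4
i=3 t=21 v=2: → [21,31),[18,28),[15,25),[12,22); WM=18; [0,10) fires=2 [3,13) fires=2 [6,16) fires=1
i=4 t=21 v=4: → [21,31),[18,28),[15,25),[12,22); WM=18
i=5 t=8 v=9: DROP (t<18-3); WM=18
i=6 t=18 v=3: → [18,28),[15,25),[12,22),[9,19); WM=18
i=7 t=24 v=8: → [24,34),[21,31),[18,28),[15,25); WM=21; [9,19) fires=1
i=8 t=25 v=6: → [24,34),[21,31),[18,28); WM=22; [12,22) fires=3
i=9 t=13 v=4: DROP (t<22-3); WM=22
i=10 t=25 v=9: → [24,34),[21,31),[18,28); WM=22
i=11 t=26 v=9: → [24,34),[21,31),[18,28); WM=23
i=12 t=27 v=7: → [27,37),[24,34),[21,31),[18,28); WM=24
i=13 t=29 v=1: → [27,37),[24,34),[21,31); WM=26; [15,25) fires=4
i=14 t=30 v=3: → [30,40),[27,37),[24,34),[21,31); WM=27
i=15 t=32 v=3: → [30,40),[27,37),[24,34); WM=29; [18,28) fires=7
i=16 t=35 v=7: → [33,43),[30,40),[27,37); WM=32; [21,31) fires=8
i=17 t=29 v=5: → [27,37),[24,34),[21,31); WM=32
i=18 t=38 v=5: → [36,46),[33,43),[30,40); WM=35; [24,34) fires=7
i=19 t=39 v=8: → [39,49),[36,46),[33,43),[30,40); WM=36

3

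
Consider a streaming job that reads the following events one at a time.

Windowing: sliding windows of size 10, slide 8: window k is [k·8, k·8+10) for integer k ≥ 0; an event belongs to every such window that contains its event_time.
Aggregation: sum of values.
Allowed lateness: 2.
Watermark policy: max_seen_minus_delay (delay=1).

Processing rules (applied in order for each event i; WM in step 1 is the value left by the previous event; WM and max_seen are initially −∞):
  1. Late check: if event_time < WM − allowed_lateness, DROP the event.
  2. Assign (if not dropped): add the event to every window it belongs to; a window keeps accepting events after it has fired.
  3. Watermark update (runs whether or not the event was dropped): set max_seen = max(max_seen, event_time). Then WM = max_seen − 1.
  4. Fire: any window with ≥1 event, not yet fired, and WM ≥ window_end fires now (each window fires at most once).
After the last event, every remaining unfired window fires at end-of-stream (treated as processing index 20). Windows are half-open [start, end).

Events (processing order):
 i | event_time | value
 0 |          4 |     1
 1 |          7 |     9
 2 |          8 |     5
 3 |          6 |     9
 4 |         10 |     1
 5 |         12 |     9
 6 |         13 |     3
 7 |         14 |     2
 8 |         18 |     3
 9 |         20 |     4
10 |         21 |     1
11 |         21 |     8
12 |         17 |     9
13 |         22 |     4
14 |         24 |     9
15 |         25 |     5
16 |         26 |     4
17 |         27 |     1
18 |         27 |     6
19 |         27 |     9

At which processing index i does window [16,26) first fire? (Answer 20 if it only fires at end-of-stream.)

i=0 t=4 v=1: → [0,10); WM=3
i=1 t=7 v=9: → [0,10); WM=6
i=2 t=8 v=5: → [8,18),[0,10); WM=7
i=3 t=6 v=9: → [0,10); WM=7
i=4 t=10 v=1: → [8,18); WM=9
i=5 t=12 v=9: → [8,18); WM=11; [0,10) fires=24
i=6 t=13 v=3: → [8,18); WM=12
i=7 t=14 v=2: → [8,18); WM=13
i=8 t=18 v=3: → [16,26); WM=17
i=9 t=20 v=4: → [16,26); WM=19; [8,18) fires=20
i=10 t=21 v=1: → [16,26); WM=20
i=11 t=21 v=8: → [16,26); WM=20
i=12 t=17 v=9: DROP (t<20-2); WM=20
i=13 t=22 v=4: → [16,26); WM=21
i=14 t=24 v=9: → [24,34),[16,26); WM=23
i=15 t=25 v=5: → [24,34),[16,26); WM=24
i=16 t=26 v=4: → [24,34); WM=25
i=17 t=27 v=1: → [24,34); WM=26; [16,26) fires=34
i=18 t=27 v=6: → [24,34); WM=26
i=19 t=27 v=9: → [24,34); WM=26

17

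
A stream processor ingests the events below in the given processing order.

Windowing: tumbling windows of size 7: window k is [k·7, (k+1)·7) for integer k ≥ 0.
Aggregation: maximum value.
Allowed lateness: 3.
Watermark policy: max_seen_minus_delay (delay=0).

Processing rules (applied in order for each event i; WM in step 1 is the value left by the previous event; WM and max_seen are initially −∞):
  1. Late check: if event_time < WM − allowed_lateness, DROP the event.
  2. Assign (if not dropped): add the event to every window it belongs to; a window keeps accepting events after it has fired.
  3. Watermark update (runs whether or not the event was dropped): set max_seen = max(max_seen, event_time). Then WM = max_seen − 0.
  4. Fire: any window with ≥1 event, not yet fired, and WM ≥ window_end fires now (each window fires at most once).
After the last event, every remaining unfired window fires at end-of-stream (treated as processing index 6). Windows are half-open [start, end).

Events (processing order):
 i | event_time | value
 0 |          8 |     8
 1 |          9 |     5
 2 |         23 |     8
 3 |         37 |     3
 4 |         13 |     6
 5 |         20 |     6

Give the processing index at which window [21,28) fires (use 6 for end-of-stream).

3

i=0 t=8 v=8: → [7,14); WM=8
i=1 t=9 v=5: → [7,14); WM=9
i=2 t=23 v=8: → [21,28); WM=23; [7,14) fires=8
i=3 t=37 v=3: → [35,42); WM=37; [21,28) fires=8
i=4 t=13 v=6: DROP (t<37-3); WM=37
i=5 t=20 v=6: DROP (t<37-3); WM=37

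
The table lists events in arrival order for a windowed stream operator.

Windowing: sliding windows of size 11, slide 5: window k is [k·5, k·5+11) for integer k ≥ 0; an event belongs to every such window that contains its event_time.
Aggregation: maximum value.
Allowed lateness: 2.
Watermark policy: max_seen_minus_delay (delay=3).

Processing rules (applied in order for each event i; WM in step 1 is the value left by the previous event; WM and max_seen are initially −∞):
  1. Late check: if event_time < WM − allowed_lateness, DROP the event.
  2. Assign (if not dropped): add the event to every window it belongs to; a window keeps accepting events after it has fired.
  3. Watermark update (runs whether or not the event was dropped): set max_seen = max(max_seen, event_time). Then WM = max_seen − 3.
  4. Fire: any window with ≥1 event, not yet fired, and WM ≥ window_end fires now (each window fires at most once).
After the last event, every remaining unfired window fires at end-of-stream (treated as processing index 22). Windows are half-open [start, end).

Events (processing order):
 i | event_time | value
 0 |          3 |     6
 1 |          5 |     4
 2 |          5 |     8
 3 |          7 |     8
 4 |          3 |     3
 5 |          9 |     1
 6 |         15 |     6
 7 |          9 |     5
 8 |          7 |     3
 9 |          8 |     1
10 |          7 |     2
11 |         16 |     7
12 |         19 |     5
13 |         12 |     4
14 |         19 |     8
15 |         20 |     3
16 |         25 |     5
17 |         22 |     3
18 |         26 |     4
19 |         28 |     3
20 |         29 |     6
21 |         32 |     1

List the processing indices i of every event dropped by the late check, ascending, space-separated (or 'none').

7 8 9 10 13

i=0 t=3 v=6: → [0,11); WM=0
i=1 t=5 v=4: → [5,16),[0,11); WM=2
i=2 t=5 v=8: → [5,16),[0,11); WM=2
i=3 t=7 v=8: → [5,16),[0,11); WM=4
i=4 t=3 v=3: → [0,11); WM=4
i=5 t=9 v=1: → [5,16),[0,11); WM=6
i=6 t=15 v=6: → [15,26),[10,21),[5,16); WM=12; [0,11) fires=8
i=7 t=9 v=5: DROP (t<12-2); WM=12
i=8 t=7 v=3: DROP (t<12-2); WM=12
i=9 t=8 v=1: DROP (t<12-2); WM=12
i=10 t=7 v=2: DROP (t<12-2); WM=12
i=11 t=16 v=7: → [15,26),[10,21); WM=13
i=12 t=19 v=5: → [15,26),[10,21); WM=16; [5,16) fires=8
i=13 t=12 v=4: DROP (t<16-2); WM=16
i=14 t=19 v=8: → [15,26),[10,21); WM=16
i=15 t=20 v=3: → [20,31),[15,26),[10,21); WM=17
i=16 t=25 v=5: → [25,36),[20,31),[15,26); WM=22; [10,21) fires=8
i=17 t=22 v=3: → [20,31),[15,26); WM=22
i=18 t=26 v=4: → [25,36),[20,31); WM=23
i=19 t=28 v=3: → [25,36),[20,31); WM=25
i=20 t=29 v=6: → [25,36),[20,31); WM=26; [15,26) fires=8
i=21 t=32 v=1: → [30,41),[25,36); WM=29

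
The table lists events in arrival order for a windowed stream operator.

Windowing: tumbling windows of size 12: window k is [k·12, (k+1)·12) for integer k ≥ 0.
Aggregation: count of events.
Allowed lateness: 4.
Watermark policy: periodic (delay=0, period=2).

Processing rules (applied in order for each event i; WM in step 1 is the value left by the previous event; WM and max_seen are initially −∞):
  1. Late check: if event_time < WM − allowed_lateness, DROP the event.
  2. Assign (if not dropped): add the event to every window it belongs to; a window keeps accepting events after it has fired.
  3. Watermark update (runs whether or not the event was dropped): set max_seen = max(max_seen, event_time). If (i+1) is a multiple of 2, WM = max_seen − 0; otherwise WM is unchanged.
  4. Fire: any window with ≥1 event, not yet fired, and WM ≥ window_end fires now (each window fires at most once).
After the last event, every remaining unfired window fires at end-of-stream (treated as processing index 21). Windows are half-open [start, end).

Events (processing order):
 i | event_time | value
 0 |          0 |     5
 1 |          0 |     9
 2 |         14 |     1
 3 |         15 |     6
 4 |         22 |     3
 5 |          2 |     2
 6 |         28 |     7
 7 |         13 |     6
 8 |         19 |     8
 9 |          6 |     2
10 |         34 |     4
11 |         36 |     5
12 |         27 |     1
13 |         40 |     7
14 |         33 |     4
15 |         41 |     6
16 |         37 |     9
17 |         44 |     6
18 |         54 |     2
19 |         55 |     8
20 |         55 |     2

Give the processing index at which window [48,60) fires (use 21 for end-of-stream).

i=0 t=0 v=5: → [0,12); WM=−∞
i=1 t=0 v=9: → [0,12); WM=0
i=2 t=14 v=1: → [12,24); WM=0
i=3 t=15 v=6: → [12,24); WM=15; [0,12) fires=2
i=4 t=22 v=3: → [12,24); WM=15
i=5 t=2 v=2: DROP (t<15-4); WM=22
i=6 t=28 v=7: → [24,36); WM=22
i=7 t=13 v=6: DROP (t<22-4); WM=28; [12,24) fires=3
i=8 t=19 v=8: DROP (t<28-4); WM=28
i=9 t=6 v=2: DROP (t<28-4); WM=28
i=10 t=34 v=4: → [24,36); WM=28
i=11 t=36 v=5: → [36,48); WM=36; [24,36) fires=2
i=12 t=27 v=1: DROP (t<36-4); WM=36
i=13 t=40 v=7: → [36,48); WM=40
i=14 t=33 v=4: DROP (t<40-4); WM=40
i=15 t=41 v=6: → [36,48); WM=41
i=16 t=37 v=9: → [36,48); WM=41
i=17 t=44 v=6: → [36,48); WM=44
i=18 t=54 v=2: → [48,60); WM=44
i=19 t=55 v=8: → [48,60); WM=55; [36,48) fires=5
i=20 t=55 v=2: → [48,60); WM=55

21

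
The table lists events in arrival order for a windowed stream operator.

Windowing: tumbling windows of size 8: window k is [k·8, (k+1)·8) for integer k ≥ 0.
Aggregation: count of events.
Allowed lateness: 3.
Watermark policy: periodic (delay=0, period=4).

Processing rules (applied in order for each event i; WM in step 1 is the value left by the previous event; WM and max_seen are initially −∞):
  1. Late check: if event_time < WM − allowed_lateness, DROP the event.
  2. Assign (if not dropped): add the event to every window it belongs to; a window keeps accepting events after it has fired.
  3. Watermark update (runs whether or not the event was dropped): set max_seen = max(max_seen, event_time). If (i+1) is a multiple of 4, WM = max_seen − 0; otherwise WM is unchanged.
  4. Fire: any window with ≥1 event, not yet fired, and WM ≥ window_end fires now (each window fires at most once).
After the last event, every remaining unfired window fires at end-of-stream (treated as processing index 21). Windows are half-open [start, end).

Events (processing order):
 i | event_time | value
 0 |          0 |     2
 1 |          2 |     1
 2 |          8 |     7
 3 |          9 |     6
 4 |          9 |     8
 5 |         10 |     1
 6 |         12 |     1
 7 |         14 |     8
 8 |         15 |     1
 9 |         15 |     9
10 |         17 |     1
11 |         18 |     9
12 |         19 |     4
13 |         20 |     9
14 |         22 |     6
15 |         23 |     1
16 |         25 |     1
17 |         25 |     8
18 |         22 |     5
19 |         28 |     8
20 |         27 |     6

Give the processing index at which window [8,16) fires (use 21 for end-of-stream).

i=0 t=0 v=2: → [0,8); WM=−∞
i=1 t=2 v=1: → [0,8); WM=−∞
i=2 t=8 v=7: → [8,16); WM=−∞
i=3 t=9 v=6: → [8,16); WM=9; [0,8) fires=2
i=4 t=9 v=8: → [8,16); WM=9
i=5 t=10 v=1: → [8,16); WM=9
i=6 t=12 v=1: → [8,16); WM=9
i=7 t=14 v=8: → [8,16); WM=14
i=8 t=15 v=1: → [8,16); WM=14
i=9 t=15 v=9: → [8,16); WM=14
i=10 t=17 v=1: → [16,24); WM=14
i=11 t=18 v=9: → [16,24); WM=18; [8,16) fires=8
i=12 t=19 v=4: → [16,24); WM=18
i=13 t=20 v=9: → [16,24); WM=18
i=14 t=22 v=6: → [16,24); WM=18
i=15 t=23 v=1: → [16,24); WM=23
i=16 t=25 v=1: → [24,32); WM=23
i=17 t=25 v=8: → [24,32); WM=23
i=18 t=22 v=5: → [16,24); WM=23
i=19 t=28 v=8: → [24,32); WM=28; [16,24) fires=7
i=20 t=27 v=6: → [24,32); WM=28

11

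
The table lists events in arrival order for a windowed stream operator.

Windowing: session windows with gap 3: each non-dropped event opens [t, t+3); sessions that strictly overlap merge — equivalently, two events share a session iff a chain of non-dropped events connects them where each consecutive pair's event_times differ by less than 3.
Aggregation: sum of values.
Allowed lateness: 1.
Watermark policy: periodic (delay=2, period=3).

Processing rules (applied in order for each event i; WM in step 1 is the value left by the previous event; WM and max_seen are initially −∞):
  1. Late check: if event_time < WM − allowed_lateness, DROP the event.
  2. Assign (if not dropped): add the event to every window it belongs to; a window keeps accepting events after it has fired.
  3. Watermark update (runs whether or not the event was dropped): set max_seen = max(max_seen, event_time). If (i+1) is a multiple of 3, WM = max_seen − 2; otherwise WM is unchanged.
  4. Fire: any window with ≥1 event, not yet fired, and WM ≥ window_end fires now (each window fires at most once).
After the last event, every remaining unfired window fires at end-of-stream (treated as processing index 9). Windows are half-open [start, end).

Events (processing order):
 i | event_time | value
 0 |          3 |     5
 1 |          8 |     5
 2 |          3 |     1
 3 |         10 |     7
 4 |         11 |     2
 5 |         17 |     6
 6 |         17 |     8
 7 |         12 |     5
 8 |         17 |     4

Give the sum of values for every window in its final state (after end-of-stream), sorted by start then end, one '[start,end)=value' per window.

i=0 t=3 v=5: → [3,6); WM=−∞
i=1 t=8 v=5: → [8,11); WM=−∞
i=2 t=3 v=1: → [3,6); WM=6
i=3 t=10 v=7: → [8,13); WM=6
i=4 t=11 v=2: → [8,14); WM=6
i=5 t=17 v=6: → [17,20); WM=15
i=6 t=17 v=8: → [17,20); WM=15
i=7 t=12 v=5: DROP (t<15-1); WM=15
i=8 t=17 v=4: → [17,20); WM=15

[3,6)=6 [8,14)=14 [17,20)=18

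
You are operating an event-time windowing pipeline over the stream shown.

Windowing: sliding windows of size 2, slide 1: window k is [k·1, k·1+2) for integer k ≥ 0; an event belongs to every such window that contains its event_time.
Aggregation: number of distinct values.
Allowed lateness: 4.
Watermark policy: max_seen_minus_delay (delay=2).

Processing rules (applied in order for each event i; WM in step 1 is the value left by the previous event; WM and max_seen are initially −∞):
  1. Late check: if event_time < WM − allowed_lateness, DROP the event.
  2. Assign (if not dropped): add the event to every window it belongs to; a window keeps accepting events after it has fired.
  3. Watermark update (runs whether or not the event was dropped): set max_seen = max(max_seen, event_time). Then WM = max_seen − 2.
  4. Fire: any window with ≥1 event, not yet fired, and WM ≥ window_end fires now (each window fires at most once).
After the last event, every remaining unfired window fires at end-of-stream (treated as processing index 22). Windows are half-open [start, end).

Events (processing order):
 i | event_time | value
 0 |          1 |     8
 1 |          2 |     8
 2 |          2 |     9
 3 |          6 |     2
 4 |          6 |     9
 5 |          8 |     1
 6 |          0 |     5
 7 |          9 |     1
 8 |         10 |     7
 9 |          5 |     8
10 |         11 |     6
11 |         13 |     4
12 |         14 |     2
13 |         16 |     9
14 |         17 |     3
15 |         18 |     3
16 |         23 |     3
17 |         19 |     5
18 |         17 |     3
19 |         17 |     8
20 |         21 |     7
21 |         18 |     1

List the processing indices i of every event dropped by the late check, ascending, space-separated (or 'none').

6

i=0 t=1 v=8: → [1,3),[0,2); WM=-1
i=1 t=2 v=8: → [2,4),[1,3); WM=0
i=2 t=2 v=9: → [2,4),[1,3); WM=0
i=3 t=6 v=2: → [6,8),[5,7); WM=4; [0,2) fires=1 [1,3) fires=2 [2,4) fires=2
i=4 t=6 v=9: → [6,8),[5,7); WM=4
i=5 t=8 v=1: → [8,10),[7,9); WM=6
i=6 t=0 v=5: DROP (t<6-4); WM=6
i=7 t=9 v=1: → [9,11),[8,10); WM=7; [5,7) fires=2
i=8 t=10 v=7: → [10,12),[9,11); WM=8; [6,8) fires=2
i=9 t=5 v=8: → [5,7),[4,6); WM=8; [4,6) fires=1
i=10 t=11 v=6: → [11,13),[10,12); WM=9; [7,9) fires=1
i=11 t=13 v=4: → [13,15),[12,14); WM=11; [8,10) fires=1 [9,11) fires=2
i=12 t=14 v=2: → [14,16),[13,15); WM=12; [10,12) fires=2
i=13 t=16 v=9: → [16,18),[15,17); WM=14; [11,13) fires=1 [12,14) fires=1
i=14 t=17 v=3: → [17,19),[16,18); WM=15; [13,15) fires=2
i=15 t=18 v=3: → [18,20),[17,19); WM=16; [14,16) fires=1
i=16 t=23 v=3: → [23,25),[22,24); WM=21; [15,17) fires=1 [16,18) fires=2 [17,19) fires=1 [18,20) fires=1
i=17 t=19 v=5: → [19,21),[18,20); WM=21; [19,21) fires=1
i=18 t=17 v=3: → [17,19),[16,18); WM=21
i=19 t=17 v=8: → [17,19),[16,18); WM=21
i=20 t=21 v=7: → [21,23),[20,22); WM=21
i=21 t=18 v=1: → [18,20),[17,19); WM=21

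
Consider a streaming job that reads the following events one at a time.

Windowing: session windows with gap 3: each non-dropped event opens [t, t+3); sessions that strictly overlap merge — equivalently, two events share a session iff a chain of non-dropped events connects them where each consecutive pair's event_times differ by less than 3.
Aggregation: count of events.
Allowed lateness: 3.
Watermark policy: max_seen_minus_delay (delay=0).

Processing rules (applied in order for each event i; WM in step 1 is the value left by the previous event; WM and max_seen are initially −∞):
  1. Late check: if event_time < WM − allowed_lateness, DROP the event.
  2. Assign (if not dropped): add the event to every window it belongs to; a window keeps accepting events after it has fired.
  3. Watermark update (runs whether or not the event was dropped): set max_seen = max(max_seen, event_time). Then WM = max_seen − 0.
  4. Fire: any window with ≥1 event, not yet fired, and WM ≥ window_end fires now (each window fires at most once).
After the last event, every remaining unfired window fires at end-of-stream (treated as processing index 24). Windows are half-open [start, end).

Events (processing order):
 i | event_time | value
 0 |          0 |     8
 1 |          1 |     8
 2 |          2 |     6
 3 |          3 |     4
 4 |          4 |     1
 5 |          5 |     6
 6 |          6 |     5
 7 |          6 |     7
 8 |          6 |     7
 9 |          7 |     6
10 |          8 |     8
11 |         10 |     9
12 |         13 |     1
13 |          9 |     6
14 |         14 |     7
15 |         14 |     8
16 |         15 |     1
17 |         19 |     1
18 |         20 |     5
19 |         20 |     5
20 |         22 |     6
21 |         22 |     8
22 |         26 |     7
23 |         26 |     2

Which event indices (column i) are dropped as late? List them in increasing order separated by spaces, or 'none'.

i=0 t=0 v=8: → [0,3); WM=0
i=1 t=1 v=8: → [0,4); WM=1
i=2 t=2 v=6: → [0,5); WM=2
i=3 t=3 v=4: → [0,6); WM=3
i=4 t=4 v=1: → [0,7); WM=4
i=5 t=5 v=6: → [0,8); WM=5
i=6 t=6 v=5: → [0,9); WM=6
i=7 t=6 v=7: → [0,9); WM=6
i=8 t=6 v=7: → [0,9); WM=6
i=9 t=7 v=6: → [0,10); WM=7
i=10 t=8 v=8: → [0,11); WM=8
i=11 t=10 v=9: → [0,13); WM=10
i=12 t=13 v=1: → [13,16); WM=13
i=13 t=9 v=6: DROP (t<13-3); WM=13
i=14 t=14 v=7: → [13,17); WM=14
i=15 t=14 v=8: → [13,17); WM=14
i=16 t=15 v=1: → [13,18); WM=15
i=17 t=19 v=1: → [19,22); WM=19
i=18 t=20 v=5: → [19,23); WM=20
i=19 t=20 v=5: → [19,23); WM=20
i=20 t=22 v=6: → [19,25); WM=22
i=21 t=22 v=8: → [19,25); WM=22
i=22 t=26 v=7: → [26,29); WM=26
i=23 t=26 v=2: → [26,29); WM=26

13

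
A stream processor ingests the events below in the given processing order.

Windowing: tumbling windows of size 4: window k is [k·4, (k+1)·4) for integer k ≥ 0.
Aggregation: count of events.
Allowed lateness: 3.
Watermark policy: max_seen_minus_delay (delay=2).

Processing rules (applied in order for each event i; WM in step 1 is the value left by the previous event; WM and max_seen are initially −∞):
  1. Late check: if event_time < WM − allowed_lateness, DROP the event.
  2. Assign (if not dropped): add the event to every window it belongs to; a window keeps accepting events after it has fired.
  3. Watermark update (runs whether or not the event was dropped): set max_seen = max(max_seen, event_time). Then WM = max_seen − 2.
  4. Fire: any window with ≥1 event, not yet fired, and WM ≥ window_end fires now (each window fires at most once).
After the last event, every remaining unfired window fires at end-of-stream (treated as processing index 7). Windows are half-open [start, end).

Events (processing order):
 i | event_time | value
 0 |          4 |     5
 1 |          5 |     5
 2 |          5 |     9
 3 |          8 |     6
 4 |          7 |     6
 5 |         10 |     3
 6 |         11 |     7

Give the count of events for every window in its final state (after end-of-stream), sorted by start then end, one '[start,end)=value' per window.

[4,8)=4 [8,12)=3

i=0 t=4 v=5: → [4,8); WM=2
i=1 t=5 v=5: → [4,8); WM=3
i=2 t=5 v=9: → [4,8); WM=3
i=3 t=8 v=6: → [8,12); WM=6
i=4 t=7 v=6: → [4,8); WM=6
i=5 t=10 v=3: → [8,12); WM=8; [4,8) fires=4
i=6 t=11 v=7: → [8,12); WM=9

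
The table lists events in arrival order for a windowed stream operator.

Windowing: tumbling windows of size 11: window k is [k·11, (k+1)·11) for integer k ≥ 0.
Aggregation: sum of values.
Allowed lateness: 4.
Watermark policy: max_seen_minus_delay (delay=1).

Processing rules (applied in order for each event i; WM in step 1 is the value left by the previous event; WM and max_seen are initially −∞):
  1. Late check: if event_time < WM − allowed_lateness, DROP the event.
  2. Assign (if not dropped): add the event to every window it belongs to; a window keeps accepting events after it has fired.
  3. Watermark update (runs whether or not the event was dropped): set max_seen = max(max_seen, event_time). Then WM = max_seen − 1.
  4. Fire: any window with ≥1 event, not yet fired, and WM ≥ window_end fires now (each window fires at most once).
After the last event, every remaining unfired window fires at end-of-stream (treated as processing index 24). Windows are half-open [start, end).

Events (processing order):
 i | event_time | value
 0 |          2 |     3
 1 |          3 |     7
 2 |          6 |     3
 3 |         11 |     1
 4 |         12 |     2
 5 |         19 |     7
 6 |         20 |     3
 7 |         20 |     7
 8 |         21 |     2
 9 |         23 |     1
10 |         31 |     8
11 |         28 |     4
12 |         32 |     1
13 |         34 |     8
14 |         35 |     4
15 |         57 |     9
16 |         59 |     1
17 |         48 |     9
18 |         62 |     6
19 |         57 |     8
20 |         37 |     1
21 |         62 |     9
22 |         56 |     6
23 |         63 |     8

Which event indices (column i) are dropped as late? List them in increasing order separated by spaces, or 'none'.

17 20 22

i=0 t=2 v=3: → [0,11); WM=1
i=1 t=3 v=7: → [0,11); WM=2
i=2 t=6 v=3: → [0,11); WM=5
i=3 t=11 v=1: → [11,22); WM=10
i=4 t=12 v=2: → [11,22); WM=11; [0,11) fires=13
i=5 t=19 v=7: → [11,22); WM=18
i=6 t=20 v=3: → [11,22); WM=19
i=7 t=20 v=7: → [11,22); WM=19
i=8 t=21 v=2: → [11,22); WM=20
i=9 t=23 v=1: → [22,33); WM=22; [11,22) fires=22
i=10 t=31 v=8: → [22,33); WM=30
i=11 t=28 v=4: → [22,33); WM=30
i=12 t=32 v=1: → [22,33); WM=31
i=13 t=34 v=8: → [33,44); WM=33; [22,33) fires=14
i=14 t=35 v=4: → [33,44); WM=34
i=15 t=57 v=9: → [55,66); WM=56; [33,44) fires=12
i=16 t=59 v=1: → [55,66); WM=58
i=17 t=48 v=9: DROP (t<58-4); WM=58
i=18 t=62 v=6: → [55,66); WM=61
i=19 t=57 v=8: → [55,66); WM=61
i=20 t=37 v=1: DROP (t<61-4); WM=61
i=21 t=62 v=9: → [55,66); WM=61
i=22 t=56 v=6: DROP (t<61-4); WM=61
i=23 t=63 v=8: → [55,66); WM=62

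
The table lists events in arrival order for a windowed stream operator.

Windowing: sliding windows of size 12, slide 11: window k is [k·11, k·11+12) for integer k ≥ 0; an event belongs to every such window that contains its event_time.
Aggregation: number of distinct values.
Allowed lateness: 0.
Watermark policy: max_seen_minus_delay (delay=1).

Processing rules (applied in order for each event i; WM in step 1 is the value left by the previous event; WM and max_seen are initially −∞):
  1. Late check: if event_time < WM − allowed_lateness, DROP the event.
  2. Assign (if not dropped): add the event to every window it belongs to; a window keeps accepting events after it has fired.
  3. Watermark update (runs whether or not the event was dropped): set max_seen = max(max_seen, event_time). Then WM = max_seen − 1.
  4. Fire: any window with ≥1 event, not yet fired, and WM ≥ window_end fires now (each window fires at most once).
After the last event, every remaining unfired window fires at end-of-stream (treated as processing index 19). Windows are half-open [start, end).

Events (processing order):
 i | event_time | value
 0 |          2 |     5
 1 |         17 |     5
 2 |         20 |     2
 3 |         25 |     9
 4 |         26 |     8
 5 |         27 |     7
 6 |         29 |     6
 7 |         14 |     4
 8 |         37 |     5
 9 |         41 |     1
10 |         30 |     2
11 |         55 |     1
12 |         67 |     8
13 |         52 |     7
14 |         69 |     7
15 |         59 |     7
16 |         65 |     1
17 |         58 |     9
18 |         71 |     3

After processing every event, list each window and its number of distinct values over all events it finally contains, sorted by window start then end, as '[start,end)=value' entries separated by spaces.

i=0 t=2 v=5: → [0,12); WM=1
i=1 t=17 v=5: → [11,23); WM=16; [0,12) fires=1
i=2 t=20 v=2: → [11,23); WM=19
i=3 t=25 v=9: → [22,34); WM=24; [11,23) fires=2
i=4 t=26 v=8: → [22,34); WM=25
i=5 t=27 v=7: → [22,34); WM=26
i=6 t=29 v=6: → [22,34); WM=28
i=7 t=14 v=4: DROP (t<28-0); WM=28
i=8 t=37 v=5: → [33,45); WM=36; [22,34) fires=4
i=9 t=41 v=1: → [33,45); WM=40
i=10 t=30 v=2: DROP (t<40-0); WM=40
i=11 t=55 v=1: → [55,67),[44,56); WM=54; [33,45) fires=2
i=12 t=67 v=8: → [66,78); WM=66; [44,56) fires=1
i=13 t=52 v=7: DROP (t<66-0); WM=66
i=14 t=69 v=7: → [66,78); WM=68; [55,67) fires=1
i=15 t=59 v=7: DROP (t<68-0); WM=68
i=16 t=65 v=1: DROP (t<68-0); WM=68
i=17 t=58 v=9: DROP (t<68-0); WM=68
i=18 t=71 v=3: → [66,78); WM=70

[0,12)=1 [11,23)=2 [22,34)=4 [33,45)=2 [44,56)=1 [55,67)=1 [66,78)=3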